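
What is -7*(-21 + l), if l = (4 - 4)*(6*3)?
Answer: 147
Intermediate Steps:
l = 0 (l = 0*18 = 0)
-7*(-21 + l) = -7*(-21 + 0) = -7*(-21) = 147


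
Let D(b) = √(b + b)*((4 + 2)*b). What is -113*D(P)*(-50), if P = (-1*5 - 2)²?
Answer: 11627700*√2 ≈ 1.6444e+7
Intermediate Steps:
P = 49 (P = (-5 - 2)² = (-7)² = 49)
D(b) = 6*√2*b^(3/2) (D(b) = √(2*b)*(6*b) = (√2*√b)*(6*b) = 6*√2*b^(3/2))
-113*D(P)*(-50) = -678*√2*49^(3/2)*(-50) = -678*√2*343*(-50) = -232554*√2*(-50) = 11627700*√2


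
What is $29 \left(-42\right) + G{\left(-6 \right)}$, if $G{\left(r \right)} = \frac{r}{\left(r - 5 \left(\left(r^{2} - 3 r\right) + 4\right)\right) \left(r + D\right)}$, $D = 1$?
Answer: $- \frac{901323}{740} \approx -1218.0$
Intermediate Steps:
$G{\left(r \right)} = \frac{r}{\left(1 + r\right) \left(-20 - 5 r^{2} + 16 r\right)}$ ($G{\left(r \right)} = \frac{r}{\left(r - 5 \left(\left(r^{2} - 3 r\right) + 4\right)\right) \left(r + 1\right)} = \frac{r}{\left(r - 5 \left(4 + r^{2} - 3 r\right)\right) \left(1 + r\right)} = \frac{r}{\left(r - \left(20 - 15 r + 5 r^{2}\right)\right) \left(1 + r\right)} = \frac{r}{\left(-20 - 5 r^{2} + 16 r\right) \left(1 + r\right)} = \frac{r}{\left(1 + r\right) \left(-20 - 5 r^{2} + 16 r\right)}$)
$29 \left(-42\right) + G{\left(-6 \right)} = 29 \left(-42\right) - - \frac{6}{20 - 11 \left(-6\right)^{2} + 4 \left(-6\right) + 5 \left(-6\right)^{3}} = -1218 - - \frac{6}{20 - 396 - 24 + 5 \left(-216\right)} = -1218 - - \frac{6}{20 - 396 - 24 - 1080} = -1218 - - \frac{6}{-1480} = -1218 - \left(-6\right) \left(- \frac{1}{1480}\right) = -1218 - \frac{3}{740} = - \frac{901323}{740}$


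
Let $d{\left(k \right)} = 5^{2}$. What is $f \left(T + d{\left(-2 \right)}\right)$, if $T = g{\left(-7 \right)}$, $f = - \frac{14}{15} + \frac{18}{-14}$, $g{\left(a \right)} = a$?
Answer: $- \frac{1398}{35} \approx -39.943$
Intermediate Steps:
$f = - \frac{233}{105}$ ($f = \left(-14\right) \frac{1}{15} + 18 \left(- \frac{1}{14}\right) = - \frac{14}{15} - \frac{9}{7} = - \frac{233}{105} \approx -2.219$)
$T = -7$
$d{\left(k \right)} = 25$
$f \left(T + d{\left(-2 \right)}\right) = - \frac{233 \left(-7 + 25\right)}{105} = \left(- \frac{233}{105}\right) 18 = - \frac{1398}{35}$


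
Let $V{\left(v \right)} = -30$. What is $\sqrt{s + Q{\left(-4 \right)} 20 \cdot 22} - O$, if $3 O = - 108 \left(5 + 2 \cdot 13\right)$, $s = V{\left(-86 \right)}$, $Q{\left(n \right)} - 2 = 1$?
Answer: $1116 + \sqrt{1290} \approx 1151.9$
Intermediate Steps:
$Q{\left(n \right)} = 3$ ($Q{\left(n \right)} = 2 + 1 = 3$)
$s = -30$
$O = -1116$ ($O = \frac{\left(-108\right) \left(5 + 2 \cdot 13\right)}{3} = \frac{\left(-108\right) \left(5 + 26\right)}{3} = \frac{\left(-108\right) 31}{3} = \frac{1}{3} \left(-3348\right) = -1116$)
$\sqrt{s + Q{\left(-4 \right)} 20 \cdot 22} - O = \sqrt{-30 + 3 \cdot 20 \cdot 22} - -1116 = \sqrt{-30 + 60 \cdot 22} + 1116 = \sqrt{-30 + 1320} + 1116 = \sqrt{1290} + 1116 = 1116 + \sqrt{1290}$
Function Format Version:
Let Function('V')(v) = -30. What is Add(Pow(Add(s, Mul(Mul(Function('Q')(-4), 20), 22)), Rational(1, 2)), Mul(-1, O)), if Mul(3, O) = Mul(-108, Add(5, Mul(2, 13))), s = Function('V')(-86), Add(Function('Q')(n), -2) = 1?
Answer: Add(1116, Pow(1290, Rational(1, 2))) ≈ 1151.9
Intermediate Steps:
Function('Q')(n) = 3 (Function('Q')(n) = Add(2, 1) = 3)
s = -30
O = -1116 (O = Mul(Rational(1, 3), Mul(-108, Add(5, Mul(2, 13)))) = Mul(Rational(1, 3), Mul(-108, Add(5, 26))) = Mul(Rational(1, 3), Mul(-108, 31)) = Mul(Rational(1, 3), -3348) = -1116)
Add(Pow(Add(s, Mul(Mul(Function('Q')(-4), 20), 22)), Rational(1, 2)), Mul(-1, O)) = Add(Pow(Add(-30, Mul(Mul(3, 20), 22)), Rational(1, 2)), Mul(-1, -1116)) = Add(Pow(Add(-30, Mul(60, 22)), Rational(1, 2)), 1116) = Add(Pow(Add(-30, 1320), Rational(1, 2)), 1116) = Add(Pow(1290, Rational(1, 2)), 1116) = Add(1116, Pow(1290, Rational(1, 2)))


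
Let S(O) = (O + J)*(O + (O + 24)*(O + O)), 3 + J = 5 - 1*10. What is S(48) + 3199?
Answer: 281599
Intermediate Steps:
J = -8 (J = -3 + (5 - 1*10) = -3 + (5 - 10) = -3 - 5 = -8)
S(O) = (-8 + O)*(O + 2*O*(24 + O)) (S(O) = (O - 8)*(O + (O + 24)*(O + O)) = (-8 + O)*(O + (24 + O)*(2*O)) = (-8 + O)*(O + 2*O*(24 + O)))
S(48) + 3199 = 48*(-392 + 2*48² + 33*48) + 3199 = 48*(-392 + 2*2304 + 1584) + 3199 = 48*(-392 + 4608 + 1584) + 3199 = 48*5800 + 3199 = 278400 + 3199 = 281599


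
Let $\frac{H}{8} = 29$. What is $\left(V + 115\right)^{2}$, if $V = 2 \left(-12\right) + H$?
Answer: $104329$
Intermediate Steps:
$H = 232$ ($H = 8 \cdot 29 = 232$)
$V = 208$ ($V = 2 \left(-12\right) + 232 = -24 + 232 = 208$)
$\left(V + 115\right)^{2} = \left(208 + 115\right)^{2} = 323^{2} = 104329$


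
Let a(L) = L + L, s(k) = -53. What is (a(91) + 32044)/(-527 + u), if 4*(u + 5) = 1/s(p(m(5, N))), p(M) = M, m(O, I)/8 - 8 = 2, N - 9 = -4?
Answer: -2277304/37595 ≈ -60.575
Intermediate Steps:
N = 5 (N = 9 - 4 = 5)
m(O, I) = 80 (m(O, I) = 64 + 8*2 = 64 + 16 = 80)
a(L) = 2*L
u = -1061/212 (u = -5 + (¼)/(-53) = -5 + (¼)*(-1/53) = -5 - 1/212 = -1061/212 ≈ -5.0047)
(a(91) + 32044)/(-527 + u) = (2*91 + 32044)/(-527 - 1061/212) = (182 + 32044)/(-112785/212) = 32226*(-212/112785) = -2277304/37595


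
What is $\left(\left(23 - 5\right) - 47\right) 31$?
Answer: $-899$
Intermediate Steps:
$\left(\left(23 - 5\right) - 47\right) 31 = \left(18 - 47\right) 31 = \left(-29\right) 31 = -899$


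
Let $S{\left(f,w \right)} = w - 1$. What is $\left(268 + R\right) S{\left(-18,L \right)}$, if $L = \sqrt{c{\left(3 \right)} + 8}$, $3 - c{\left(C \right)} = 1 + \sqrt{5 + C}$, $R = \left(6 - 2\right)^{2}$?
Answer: $-284 + 284 \sqrt{10 - 2 \sqrt{2}} \approx 476.55$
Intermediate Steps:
$R = 16$ ($R = 4^{2} = 16$)
$c{\left(C \right)} = 2 - \sqrt{5 + C}$ ($c{\left(C \right)} = 3 - \left(1 + \sqrt{5 + C}\right) = 2 - \sqrt{5 + C}$)
$L = \sqrt{10 - 2 \sqrt{2}}$ ($L = \sqrt{\left(2 - \sqrt{5 + 3}\right) + 8} = \sqrt{\left(2 - \sqrt{8}\right) + 8} = \sqrt{\left(2 - 2 \sqrt{2}\right) + 8} = \sqrt{10 - 2 \sqrt{2}} \approx 2.678$)
$S{\left(f,w \right)} = -1 + w$ ($S{\left(f,w \right)} = w - 1 = -1 + w$)
$\left(268 + R\right) S{\left(-18,L \right)} = \left(268 + 16\right) \left(-1 + \sqrt{10 - 2 \sqrt{2}}\right) = 284 \left(-1 + \sqrt{10 - 2 \sqrt{2}}\right) = -284 + 284 \sqrt{10 - 2 \sqrt{2}}$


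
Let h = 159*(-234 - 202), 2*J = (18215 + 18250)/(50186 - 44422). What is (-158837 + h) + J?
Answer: -239109413/1048 ≈ -2.2816e+5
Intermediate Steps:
J = 3315/1048 (J = ((18215 + 18250)/(50186 - 44422))/2 = (36465/5764)/2 = (36465*(1/5764))/2 = (1/2)*(3315/524) = 3315/1048 ≈ 3.1632)
h = -69324 (h = 159*(-436) = -69324)
(-158837 + h) + J = (-158837 - 69324) + 3315/1048 = -228161 + 3315/1048 = -239109413/1048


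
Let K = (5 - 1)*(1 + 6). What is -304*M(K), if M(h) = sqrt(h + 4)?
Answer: -1216*sqrt(2) ≈ -1719.7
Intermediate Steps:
K = 28 (K = 4*7 = 28)
M(h) = sqrt(4 + h)
-304*M(K) = -304*sqrt(4 + 28) = -1216*sqrt(2)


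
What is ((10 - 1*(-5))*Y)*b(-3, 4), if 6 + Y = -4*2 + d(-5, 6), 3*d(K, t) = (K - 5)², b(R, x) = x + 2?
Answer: 1740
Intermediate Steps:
b(R, x) = 2 + x
d(K, t) = (-5 + K)²/3 (d(K, t) = (K - 5)²/3 = (-5 + K)²/3)
Y = 58/3 (Y = -6 + (-4*2 + (-5 - 5)²/3) = -6 + (-8 + (⅓)*(-10)²) = -6 + (-8 + (⅓)*100) = -6 + (-8 + 100/3) = -6 + 76/3 = 58/3 ≈ 19.333)
((10 - 1*(-5))*Y)*b(-3, 4) = ((10 - 1*(-5))*(58/3))*(2 + 4) = ((10 + 5)*(58/3))*6 = (15*(58/3))*6 = 290*6 = 1740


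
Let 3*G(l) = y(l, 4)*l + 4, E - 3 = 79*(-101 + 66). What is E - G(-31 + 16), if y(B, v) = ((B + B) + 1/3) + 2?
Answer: -8705/3 ≈ -2901.7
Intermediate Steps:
y(B, v) = 7/3 + 2*B (y(B, v) = (2*B + ⅓) + 2 = (⅓ + 2*B) + 2 = 7/3 + 2*B)
E = -2762 (E = 3 + 79*(-101 + 66) = 3 + 79*(-35) = 3 - 2765 = -2762)
G(l) = 4/3 + l*(7/3 + 2*l)/3 (G(l) = ((7/3 + 2*l)*l + 4)/3 = (l*(7/3 + 2*l) + 4)/3 = (4 + l*(7/3 + 2*l))/3 = 4/3 + l*(7/3 + 2*l)/3)
E - G(-31 + 16) = -2762 - (4/3 + (-31 + 16)*(7 + 6*(-31 + 16))/9) = -2762 - (4/3 + (⅑)*(-15)*(7 + 6*(-15))) = -2762 - (4/3 + (⅑)*(-15)*(7 - 90)) = -2762 - (4/3 + (⅑)*(-15)*(-83)) = -2762 - (4/3 + 415/3) = -2762 - 1*419/3 = -2762 - 419/3 = -8705/3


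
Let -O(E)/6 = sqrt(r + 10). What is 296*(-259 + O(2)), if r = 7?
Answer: -76664 - 1776*sqrt(17) ≈ -83987.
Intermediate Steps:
O(E) = -6*sqrt(17) (O(E) = -6*sqrt(7 + 10) = -6*sqrt(17))
296*(-259 + O(2)) = 296*(-259 - 6*sqrt(17)) = -76664 - 1776*sqrt(17)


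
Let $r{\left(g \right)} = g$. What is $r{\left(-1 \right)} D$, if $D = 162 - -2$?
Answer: $-164$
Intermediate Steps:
$D = 164$ ($D = 162 + 2 = 164$)
$r{\left(-1 \right)} D = \left(-1\right) 164 = -164$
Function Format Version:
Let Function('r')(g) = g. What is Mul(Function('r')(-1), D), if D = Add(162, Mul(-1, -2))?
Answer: -164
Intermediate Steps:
D = 164 (D = Add(162, 2) = 164)
Mul(Function('r')(-1), D) = Mul(-1, 164) = -164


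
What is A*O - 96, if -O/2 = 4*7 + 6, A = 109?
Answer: -7508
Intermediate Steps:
O = -68 (O = -2*(4*7 + 6) = -2*(28 + 6) = -2*34 = -68)
A*O - 96 = 109*(-68) - 96 = -7412 - 96 = -7508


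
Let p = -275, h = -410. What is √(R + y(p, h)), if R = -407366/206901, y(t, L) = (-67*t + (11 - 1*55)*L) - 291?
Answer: 4*√10753147003782/68967 ≈ 190.19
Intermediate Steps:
y(t, L) = -291 - 67*t - 44*L (y(t, L) = (-67*t + (11 - 55)*L) - 291 = (-67*t - 44*L) - 291 = -291 - 67*t - 44*L)
R = -407366/206901 (R = -407366*1/206901 = -407366/206901 ≈ -1.9689)
√(R + y(p, h)) = √(-407366/206901 + (-291 - 67*(-275) - 44*(-410))) = √(-407366/206901 + (-291 + 18425 + 18040)) = √(-407366/206901 + 36174) = √(7484029408/206901) = 4*√10753147003782/68967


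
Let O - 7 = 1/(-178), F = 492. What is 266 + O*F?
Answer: 329944/89 ≈ 3707.2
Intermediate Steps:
O = 1245/178 (O = 7 + 1/(-178) = 7 - 1/178 = 1245/178 ≈ 6.9944)
266 + O*F = 266 + (1245/178)*492 = 266 + 306270/89 = 329944/89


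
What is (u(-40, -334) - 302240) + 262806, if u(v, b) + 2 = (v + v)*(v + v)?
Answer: -33036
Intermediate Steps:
u(v, b) = -2 + 4*v**2 (u(v, b) = -2 + (v + v)*(v + v) = -2 + (2*v)*(2*v) = -2 + 4*v**2)
(u(-40, -334) - 302240) + 262806 = ((-2 + 4*(-40)**2) - 302240) + 262806 = ((-2 + 4*1600) - 302240) + 262806 = ((-2 + 6400) - 302240) + 262806 = (6398 - 302240) + 262806 = -295842 + 262806 = -33036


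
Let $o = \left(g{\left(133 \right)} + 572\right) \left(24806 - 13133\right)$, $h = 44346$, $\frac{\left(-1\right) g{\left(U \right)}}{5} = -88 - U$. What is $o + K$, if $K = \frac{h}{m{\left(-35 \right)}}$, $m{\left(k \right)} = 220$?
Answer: $\frac{2153340483}{110} \approx 1.9576 \cdot 10^{7}$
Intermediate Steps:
$g{\left(U \right)} = 440 + 5 U$ ($g{\left(U \right)} = - 5 \left(-88 - U\right) = 440 + 5 U$)
$K = \frac{22173}{110}$ ($K = \frac{44346}{220} = 44346 \cdot \frac{1}{220} = \frac{22173}{110} \approx 201.57$)
$o = 19575621$ ($o = \left(\left(440 + 5 \cdot 133\right) + 572\right) \left(24806 - 13133\right) = \left(\left(440 + 665\right) + 572\right) 11673 = \left(1105 + 572\right) 11673 = 1677 \cdot 11673 = 19575621$)
$o + K = 19575621 + \frac{22173}{110} = \frac{2153340483}{110}$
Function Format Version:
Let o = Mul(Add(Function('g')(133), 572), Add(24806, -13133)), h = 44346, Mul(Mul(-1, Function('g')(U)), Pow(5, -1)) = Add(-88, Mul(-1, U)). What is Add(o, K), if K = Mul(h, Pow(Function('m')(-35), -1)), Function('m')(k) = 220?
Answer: Rational(2153340483, 110) ≈ 1.9576e+7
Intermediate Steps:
Function('g')(U) = Add(440, Mul(5, U)) (Function('g')(U) = Mul(-5, Add(-88, Mul(-1, U))) = Add(440, Mul(5, U)))
K = Rational(22173, 110) (K = Mul(44346, Pow(220, -1)) = Mul(44346, Rational(1, 220)) = Rational(22173, 110) ≈ 201.57)
o = 19575621 (o = Mul(Add(Add(440, Mul(5, 133)), 572), Add(24806, -13133)) = Mul(Add(Add(440, 665), 572), 11673) = Mul(Add(1105, 572), 11673) = Mul(1677, 11673) = 19575621)
Add(o, K) = Add(19575621, Rational(22173, 110)) = Rational(2153340483, 110)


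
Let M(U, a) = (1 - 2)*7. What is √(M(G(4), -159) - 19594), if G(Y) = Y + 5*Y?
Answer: I*√19601 ≈ 140.0*I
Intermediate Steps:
G(Y) = 6*Y
M(U, a) = -7 (M(U, a) = -1*7 = -7)
√(M(G(4), -159) - 19594) = √(-7 - 19594) = √(-19601) = I*√19601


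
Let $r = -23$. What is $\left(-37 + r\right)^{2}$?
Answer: $3600$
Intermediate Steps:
$\left(-37 + r\right)^{2} = \left(-37 - 23\right)^{2} = \left(-60\right)^{2} = 3600$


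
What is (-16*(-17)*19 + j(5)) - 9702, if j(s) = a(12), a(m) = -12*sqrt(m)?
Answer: -4534 - 24*sqrt(3) ≈ -4575.6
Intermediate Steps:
j(s) = -24*sqrt(3)
(-16*(-17)*19 + j(5)) - 9702 = (-16*(-17)*19 - 24*sqrt(3)) - 9702 = (272*19 - 24*sqrt(3)) - 9702 = (5168 - 24*sqrt(3)) - 9702 = -4534 - 24*sqrt(3)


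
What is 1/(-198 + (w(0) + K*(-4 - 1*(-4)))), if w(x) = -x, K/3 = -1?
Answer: -1/198 ≈ -0.0050505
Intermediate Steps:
K = -3 (K = 3*(-1) = -3)
1/(-198 + (w(0) + K*(-4 - 1*(-4)))) = 1/(-198 + (-1*0 - 3*(-4 - 1*(-4)))) = 1/(-198 + (0 - 3*(-4 + 4))) = 1/(-198 + (0 - 3*0)) = 1/(-198 + (0 + 0)) = 1/(-198 + 0) = 1/(-198) = -1/198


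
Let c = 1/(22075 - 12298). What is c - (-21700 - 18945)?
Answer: 397386166/9777 ≈ 40645.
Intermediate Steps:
c = 1/9777 ≈ 0.00010228
c - (-21700 - 18945) = 1/9777 - (-21700 - 18945) = 1/9777 - 1*(-40645) = 1/9777 + 40645 = 397386166/9777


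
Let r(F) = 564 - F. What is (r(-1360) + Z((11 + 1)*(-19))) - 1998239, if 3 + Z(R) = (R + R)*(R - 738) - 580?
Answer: -1556402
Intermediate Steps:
Z(R) = -583 + 2*R*(-738 + R) (Z(R) = -3 + ((R + R)*(R - 738) - 580) = -3 + ((2*R)*(-738 + R) - 580) = -3 + (2*R*(-738 + R) - 580) = -3 + (-580 + 2*R*(-738 + R)) = -583 + 2*R*(-738 + R))
(r(-1360) + Z((11 + 1)*(-19))) - 1998239 = ((564 - 1*(-1360)) + (-583 - 1476*(11 + 1)*(-19) + 2*((11 + 1)*(-19))**2)) - 1998239 = ((564 + 1360) + (-583 - 17712*(-19) + 2*(12*(-19))**2)) - 1998239 = (1924 + (-583 - 1476*(-228) + 2*(-228)**2)) - 1998239 = (1924 + (-583 + 336528 + 2*51984)) - 1998239 = (1924 + (-583 + 336528 + 103968)) - 1998239 = (1924 + 439913) - 1998239 = 441837 - 1998239 = -1556402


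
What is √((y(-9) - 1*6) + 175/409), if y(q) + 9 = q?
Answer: I*√3943169/409 ≈ 4.8551*I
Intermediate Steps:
y(q) = -9 + q
√((y(-9) - 1*6) + 175/409) = √(((-9 - 9) - 1*6) + 175/409) = √((-18 - 6) + 175*(1/409)) = √(-24 + 175/409) = √(-9641/409) = I*√3943169/409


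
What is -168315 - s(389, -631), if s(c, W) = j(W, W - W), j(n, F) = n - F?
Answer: -167684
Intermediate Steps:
s(c, W) = W (s(c, W) = W - (W - W) = W - 1*0 = W + 0 = W)
-168315 - s(389, -631) = -168315 - 1*(-631) = -168315 + 631 = -167684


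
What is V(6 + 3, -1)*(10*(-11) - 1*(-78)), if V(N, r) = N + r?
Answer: -256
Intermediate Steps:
V(6 + 3, -1)*(10*(-11) - 1*(-78)) = ((6 + 3) - 1)*(10*(-11) - 1*(-78)) = (9 - 1)*(-110 + 78) = 8*(-32) = -256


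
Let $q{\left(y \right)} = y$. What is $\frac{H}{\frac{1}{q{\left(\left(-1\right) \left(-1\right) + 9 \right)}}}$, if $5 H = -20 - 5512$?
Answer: $-11064$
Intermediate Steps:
$H = - \frac{5532}{5}$ ($H = \frac{-20 - 5512}{5} = \frac{1}{5} \left(-5532\right) = - \frac{5532}{5} \approx -1106.4$)
$\frac{H}{\frac{1}{q{\left(\left(-1\right) \left(-1\right) + 9 \right)}}} = - \frac{5532}{5 \frac{1}{\left(-1\right) \left(-1\right) + 9}} = - \frac{5532}{5 \frac{1}{1 + 9}} = - \frac{5532}{5 \cdot \frac{1}{10}} = - \frac{5532 \frac{1}{\frac{1}{10}}}{5} = \left(- \frac{5532}{5}\right) 10 = -11064$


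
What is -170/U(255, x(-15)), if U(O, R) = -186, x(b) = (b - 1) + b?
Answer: 85/93 ≈ 0.91398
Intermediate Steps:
x(b) = -1 + 2*b (x(b) = (-1 + b) + b = -1 + 2*b)
-170/U(255, x(-15)) = -170/(-186) = -170*(-1/186) = 85/93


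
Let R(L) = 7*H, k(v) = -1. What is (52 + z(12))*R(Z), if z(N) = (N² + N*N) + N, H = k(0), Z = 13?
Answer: -2464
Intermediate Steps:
H = -1
R(L) = -7 (R(L) = 7*(-1) = -7)
z(N) = N + 2*N² (z(N) = (N² + N²) + N = 2*N² + N = N + 2*N²)
(52 + z(12))*R(Z) = (52 + 12*(1 + 2*12))*(-7) = (52 + 12*(1 + 24))*(-7) = (52 + 12*25)*(-7) = (52 + 300)*(-7) = 352*(-7) = -2464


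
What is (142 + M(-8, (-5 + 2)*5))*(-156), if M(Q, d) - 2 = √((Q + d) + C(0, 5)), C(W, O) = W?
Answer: -22464 - 156*I*√23 ≈ -22464.0 - 748.15*I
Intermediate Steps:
M(Q, d) = 2 + √(Q + d) (M(Q, d) = 2 + √((Q + d) + 0) = 2 + √(Q + d))
(142 + M(-8, (-5 + 2)*5))*(-156) = (142 + (2 + √(-8 + (-5 + 2)*5)))*(-156) = (142 + (2 + √(-8 - 3*5)))*(-156) = (142 + (2 + √(-8 - 15)))*(-156) = (142 + (2 + √(-23)))*(-156) = (142 + (2 + I*√23))*(-156) = (144 + I*√23)*(-156) = -22464 - 156*I*√23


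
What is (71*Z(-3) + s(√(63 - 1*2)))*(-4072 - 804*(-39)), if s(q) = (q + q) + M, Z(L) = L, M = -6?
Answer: -5975196 + 54568*√61 ≈ -5.5490e+6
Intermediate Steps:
s(q) = -6 + 2*q (s(q) = (q + q) - 6 = 2*q - 6 = -6 + 2*q)
(71*Z(-3) + s(√(63 - 1*2)))*(-4072 - 804*(-39)) = (71*(-3) + (-6 + 2*√(63 - 1*2)))*(-4072 - 804*(-39)) = (-213 + (-6 + 2*√(63 - 2)))*(-4072 + 31356) = (-213 + (-6 + 2*√61))*27284 = (-219 + 2*√61)*27284 = -5975196 + 54568*√61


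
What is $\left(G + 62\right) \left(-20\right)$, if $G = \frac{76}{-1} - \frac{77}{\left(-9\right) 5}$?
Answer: $\frac{2212}{9} \approx 245.78$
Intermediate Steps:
$G = - \frac{3343}{45}$ ($G = 76 \left(-1\right) - \frac{77}{-45} = -76 - - \frac{77}{45} = -76 + \frac{77}{45} = - \frac{3343}{45} \approx -74.289$)
$\left(G + 62\right) \left(-20\right) = \left(- \frac{3343}{45} + 62\right) \left(-20\right) = \left(- \frac{553}{45}\right) \left(-20\right) = \frac{2212}{9}$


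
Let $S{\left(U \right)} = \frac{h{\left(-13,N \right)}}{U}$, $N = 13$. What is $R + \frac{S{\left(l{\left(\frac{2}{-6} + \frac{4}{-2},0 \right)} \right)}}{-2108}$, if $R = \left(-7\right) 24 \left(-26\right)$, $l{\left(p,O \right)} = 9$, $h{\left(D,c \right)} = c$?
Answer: $\frac{82869683}{18972} \approx 4368.0$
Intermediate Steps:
$S{\left(U \right)} = \frac{13}{U}$
$R = 4368$ ($R = \left(-168\right) \left(-26\right) = 4368$)
$R + \frac{S{\left(l{\left(\frac{2}{-6} + \frac{4}{-2},0 \right)} \right)}}{-2108} = 4368 + \frac{13 \cdot \frac{1}{9}}{-2108} = 4368 + 13 \cdot \frac{1}{9} \left(- \frac{1}{2108}\right) = 4368 + \frac{13}{9} \left(- \frac{1}{2108}\right) = 4368 - \frac{13}{18972} = \frac{82869683}{18972}$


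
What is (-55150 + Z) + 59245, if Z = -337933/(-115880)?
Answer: 474866533/115880 ≈ 4097.9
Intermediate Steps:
Z = 337933/115880 (Z = -337933*(-1/115880) = 337933/115880 ≈ 2.9162)
(-55150 + Z) + 59245 = (-55150 + 337933/115880) + 59245 = -6390444067/115880 + 59245 = 474866533/115880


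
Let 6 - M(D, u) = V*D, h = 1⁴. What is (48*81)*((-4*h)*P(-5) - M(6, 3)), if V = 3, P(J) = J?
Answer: 124416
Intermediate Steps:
h = 1
M(D, u) = 6 - 3*D
(48*81)*((-4*h)*P(-5) - M(6, 3)) = (48*81)*(-4*1*(-5) - (6 - 3*6)) = 3888*(-4*(-5) - (6 - 18)) = 3888*(20 - 1*(-12)) = 3888*(20 + 12) = 3888*32 = 124416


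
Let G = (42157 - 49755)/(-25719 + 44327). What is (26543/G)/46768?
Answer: -30869509/22208954 ≈ -1.3900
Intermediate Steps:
G = -3799/9304 (G = -7598/18608 = -7598*1/18608 = -3799/9304 ≈ -0.40832)
(26543/G)/46768 = (26543/(-3799/9304))/46768 = (26543*(-9304/3799))*(1/46768) = -246956072/3799*1/46768 = -30869509/22208954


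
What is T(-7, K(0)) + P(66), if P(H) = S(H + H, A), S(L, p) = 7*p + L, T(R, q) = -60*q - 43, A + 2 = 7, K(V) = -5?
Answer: 424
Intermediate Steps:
A = 5 (A = -2 + 7 = 5)
T(R, q) = -43 - 60*q
S(L, p) = L + 7*p
P(H) = 35 + 2*H (P(H) = (H + H) + 7*5 = 2*H + 35 = 35 + 2*H)
T(-7, K(0)) + P(66) = (-43 - 60*(-5)) + (35 + 2*66) = (-43 + 300) + (35 + 132) = 257 + 167 = 424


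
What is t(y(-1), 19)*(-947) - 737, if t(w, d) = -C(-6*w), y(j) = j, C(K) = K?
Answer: 4945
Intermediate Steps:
t(w, d) = 6*w (t(w, d) = -(-6)*w = 6*w)
t(y(-1), 19)*(-947) - 737 = (6*(-1))*(-947) - 737 = -6*(-947) - 737 = 5682 - 737 = 4945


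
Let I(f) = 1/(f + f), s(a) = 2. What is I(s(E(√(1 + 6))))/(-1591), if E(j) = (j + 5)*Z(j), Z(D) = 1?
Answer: -1/6364 ≈ -0.00015713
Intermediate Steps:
E(j) = 5 + j (E(j) = (j + 5)*1 = (5 + j)*1 = 5 + j)
I(f) = 1/(2*f)
I(s(E(√(1 + 6))))/(-1591) = ((½)/2)/(-1591) = ((½)*(½))*(-1/1591) = (¼)*(-1/1591) = -1/6364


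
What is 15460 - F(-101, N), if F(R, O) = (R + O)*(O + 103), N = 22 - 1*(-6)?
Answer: 25023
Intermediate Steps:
N = 28 (N = 22 + 6 = 28)
F(R, O) = (103 + O)*(O + R) (F(R, O) = (O + R)*(103 + O) = (103 + O)*(O + R))
15460 - F(-101, N) = 15460 - (28**2 + 103*28 + 103*(-101) + 28*(-101)) = 15460 - (784 + 2884 - 10403 - 2828) = 15460 - 1*(-9563) = 15460 + 9563 = 25023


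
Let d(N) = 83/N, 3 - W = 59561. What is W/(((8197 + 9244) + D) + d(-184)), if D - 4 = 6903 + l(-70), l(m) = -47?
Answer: -10958672/4471301 ≈ -2.4509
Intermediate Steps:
W = -59558 (W = 3 - 1*59561 = 3 - 59561 = -59558)
D = 6860 (D = 4 + (6903 - 47) = 4 + 6856 = 6860)
W/(((8197 + 9244) + D) + d(-184)) = -59558/(((8197 + 9244) + 6860) + 83/(-184)) = -59558/((17441 + 6860) + 83*(-1/184)) = -59558/(24301 - 83/184) = -59558/4471301/184 = -59558*184/4471301 = -10958672/4471301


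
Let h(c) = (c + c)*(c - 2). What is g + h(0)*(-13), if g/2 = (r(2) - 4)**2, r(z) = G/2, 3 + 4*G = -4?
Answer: 1521/32 ≈ 47.531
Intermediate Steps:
G = -7/4 (G = -3/4 + (1/4)*(-4) = -3/4 - 1 = -7/4 ≈ -1.7500)
h(c) = 2*c*(-2 + c) (h(c) = (2*c)*(-2 + c) = 2*c*(-2 + c))
r(z) = -7/8 (r(z) = -7/4/2 = -7/4*1/2 = -7/8)
g = 1521/32 (g = 2*(-7/8 - 4)**2 = 2*(-39/8)**2 = 2*(1521/64) = 1521/32 ≈ 47.531)
g + h(0)*(-13) = 1521/32 + (2*0*(-2 + 0))*(-13) = 1521/32 + (2*0*(-2))*(-13) = 1521/32 + 0*(-13) = 1521/32 + 0 = 1521/32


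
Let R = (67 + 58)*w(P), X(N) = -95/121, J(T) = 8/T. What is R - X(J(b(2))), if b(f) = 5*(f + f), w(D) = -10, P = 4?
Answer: -151155/121 ≈ -1249.2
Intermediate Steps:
b(f) = 10*f (b(f) = 5*(2*f) = 10*f)
X(N) = -95/121 (X(N) = -95*1/121 = -95/121)
R = -1250 (R = (67 + 58)*(-10) = 125*(-10) = -1250)
R - X(J(b(2))) = -1250 - 1*(-95/121) = -1250 + 95/121 = -151155/121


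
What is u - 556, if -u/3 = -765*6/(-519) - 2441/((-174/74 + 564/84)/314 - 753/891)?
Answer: -16311655767793/1736679184 ≈ -9392.4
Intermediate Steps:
u = -15346062141489/1736679184 (u = -3*(-765*6/(-519) - 2441/((-174/74 + 564/84)/314 - 753/891)) = -3*(-4590*(-1/519) - 2441/((-174*1/74 + 564*(1/84))*(1/314) - 753*1/891)) = -3*(1530/173 - 2441/((-87/37 + 47/7)*(1/314) - 251/297)) = -3*(1530/173 - 2441/((1130/259)*(1/314) - 251/297)) = -3*(1530/173 - 2441/(565/40663 - 251/297)) = -3*(1530/173 - 2441/(-10038608/12076911)) = -3*(1530/173 - 2441*(-12076911/10038608)) = -3*(1530/173 + 29479739751/10038608) = -3*5115354047163/1736679184 = -15346062141489/1736679184 ≈ -8836.4)
u - 556 = -15346062141489/1736679184 - 556 = -16311655767793/1736679184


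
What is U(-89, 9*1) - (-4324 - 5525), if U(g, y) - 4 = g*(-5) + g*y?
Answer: 9497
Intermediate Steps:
U(g, y) = 4 - 5*g + g*y (U(g, y) = 4 + (g*(-5) + g*y) = 4 + (-5*g + g*y) = 4 - 5*g + g*y)
U(-89, 9*1) - (-4324 - 5525) = (4 - 5*(-89) - 801) - (-4324 - 5525) = (4 + 445 - 89*9) - 1*(-9849) = (4 + 445 - 801) + 9849 = -352 + 9849 = 9497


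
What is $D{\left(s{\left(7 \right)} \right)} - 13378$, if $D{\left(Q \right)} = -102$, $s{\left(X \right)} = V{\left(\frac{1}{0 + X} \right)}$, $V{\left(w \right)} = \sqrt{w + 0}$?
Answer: $-13480$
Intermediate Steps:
$V{\left(w \right)} = \sqrt{w}$
$s{\left(X \right)} = \sqrt{\frac{1}{X}}$ ($s{\left(X \right)} = \sqrt{\frac{1}{0 + X}} = \sqrt{\frac{1}{X}}$)
$D{\left(s{\left(7 \right)} \right)} - 13378 = -102 - 13378 = -13480$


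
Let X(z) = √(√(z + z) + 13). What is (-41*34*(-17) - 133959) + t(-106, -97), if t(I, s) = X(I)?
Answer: -110261 + √(13 + 2*I*√53) ≈ -1.1026e+5 + 1.8054*I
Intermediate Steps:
X(z) = √(13 + √2*√z) (X(z) = √(√(2*z) + 13) = √(√2*√z + 13) = √(13 + √2*√z))
t(I, s) = √(13 + √2*√I)
(-41*34*(-17) - 133959) + t(-106, -97) = (-41*34*(-17) - 133959) + √(13 + √2*√(-106)) = (-1394*(-17) - 133959) + √(13 + √2*(I*√106)) = (23698 - 133959) + √(13 + 2*I*√53) = -110261 + √(13 + 2*I*√53)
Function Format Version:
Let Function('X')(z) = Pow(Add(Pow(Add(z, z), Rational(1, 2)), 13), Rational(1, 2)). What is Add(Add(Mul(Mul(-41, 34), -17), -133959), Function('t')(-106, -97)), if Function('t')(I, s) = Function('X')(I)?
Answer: Add(-110261, Pow(Add(13, Mul(2, I, Pow(53, Rational(1, 2)))), Rational(1, 2))) ≈ Add(-1.1026e+5, Mul(1.8054, I))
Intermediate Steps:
Function('X')(z) = Pow(Add(13, Mul(Pow(2, Rational(1, 2)), Pow(z, Rational(1, 2)))), Rational(1, 2)) (Function('X')(z) = Pow(Add(Pow(Mul(2, z), Rational(1, 2)), 13), Rational(1, 2)) = Pow(Add(Mul(Pow(2, Rational(1, 2)), Pow(z, Rational(1, 2))), 13), Rational(1, 2)) = Pow(Add(13, Mul(Pow(2, Rational(1, 2)), Pow(z, Rational(1, 2)))), Rational(1, 2)))
Function('t')(I, s) = Pow(Add(13, Mul(Pow(2, Rational(1, 2)), Pow(I, Rational(1, 2)))), Rational(1, 2))
Add(Add(Mul(Mul(-41, 34), -17), -133959), Function('t')(-106, -97)) = Add(Add(Mul(Mul(-41, 34), -17), -133959), Pow(Add(13, Mul(Pow(2, Rational(1, 2)), Pow(-106, Rational(1, 2)))), Rational(1, 2))) = Add(Add(Mul(-1394, -17), -133959), Pow(Add(13, Mul(Pow(2, Rational(1, 2)), Mul(I, Pow(106, Rational(1, 2))))), Rational(1, 2))) = Add(Add(23698, -133959), Pow(Add(13, Mul(2, I, Pow(53, Rational(1, 2)))), Rational(1, 2))) = Add(-110261, Pow(Add(13, Mul(2, I, Pow(53, Rational(1, 2)))), Rational(1, 2)))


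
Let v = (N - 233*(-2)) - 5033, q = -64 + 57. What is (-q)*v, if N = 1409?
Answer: -22106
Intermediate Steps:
q = -7
v = -3158 (v = (1409 - 233*(-2)) - 5033 = (1409 + 466) - 5033 = 1875 - 5033 = -3158)
(-q)*v = -1*(-7)*(-3158) = 7*(-3158) = -22106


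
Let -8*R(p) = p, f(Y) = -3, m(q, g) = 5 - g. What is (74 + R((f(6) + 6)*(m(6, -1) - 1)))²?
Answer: 332929/64 ≈ 5202.0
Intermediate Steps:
R(p) = -p/8
(74 + R((f(6) + 6)*(m(6, -1) - 1)))² = (74 - (-3 + 6)*((5 - 1*(-1)) - 1)/8)² = (74 - 3*((5 + 1) - 1)/8)² = (74 - 3*(6 - 1)/8)² = (74 - 3*5/8)² = (74 - ⅛*15)² = (74 - 15/8)² = (577/8)² = 332929/64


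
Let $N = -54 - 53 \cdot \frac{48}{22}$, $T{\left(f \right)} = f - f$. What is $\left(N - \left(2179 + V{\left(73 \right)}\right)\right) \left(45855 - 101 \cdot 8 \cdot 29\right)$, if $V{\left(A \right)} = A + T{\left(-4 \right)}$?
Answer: $- \frac{597303874}{11} \approx -5.43 \cdot 10^{7}$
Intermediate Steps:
$T{\left(f \right)} = 0$
$V{\left(A \right)} = A$ ($V{\left(A \right)} = A + 0 = A$)
$N = - \frac{1866}{11}$ ($N = -54 - 53 \cdot 48 \cdot \frac{1}{22} = -54 - \frac{1272}{11} = - \frac{1866}{11} \approx -169.64$)
$\left(N - \left(2179 + V{\left(73 \right)}\right)\right) \left(45855 - 101 \cdot 8 \cdot 29\right) = \left(- \frac{1866}{11} - 2252\right) \left(45855 - 101 \cdot 8 \cdot 29\right) = \left(- \frac{1866}{11} - 2252\right) \left(45855 - 23432\right) = \left(- \frac{26638}{11}\right) 22423 = - \frac{597303874}{11}$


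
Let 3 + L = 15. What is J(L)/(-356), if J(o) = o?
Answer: -3/89 ≈ -0.033708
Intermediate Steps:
L = 12 (L = -3 + 15 = 12)
J(L)/(-356) = 12/(-356) = 12*(-1/356) = -3/89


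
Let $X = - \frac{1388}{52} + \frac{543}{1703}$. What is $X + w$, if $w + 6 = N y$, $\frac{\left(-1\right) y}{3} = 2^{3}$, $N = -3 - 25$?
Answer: $\frac{1089284}{1703} \approx 639.63$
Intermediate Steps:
$N = -28$
$y = -24$ ($y = - 3 \cdot 2^{3} = \left(-3\right) 8 = -24$)
$w = 666$ ($w = -6 - -672 = -6 + 672 = 666$)
$X = - \frac{44914}{1703}$ ($X = \left(-1388\right) \frac{1}{52} + 543 \cdot \frac{1}{1703} = - \frac{347}{13} + \frac{543}{1703} = - \frac{44914}{1703} \approx -26.373$)
$X + w = - \frac{44914}{1703} + 666 = \frac{1089284}{1703}$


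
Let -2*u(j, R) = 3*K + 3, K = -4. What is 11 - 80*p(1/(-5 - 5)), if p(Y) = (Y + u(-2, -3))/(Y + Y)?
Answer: 1771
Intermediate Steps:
u(j, R) = 9/2 (u(j, R) = -(3*(-4) + 3)/2 = -(-12 + 3)/2 = -½*(-9) = 9/2)
p(Y) = (9/2 + Y)/(2*Y) (p(Y) = (Y + 9/2)/(Y + Y) = (9/2 + Y)/((2*Y)) = (9/2 + Y)*(1/(2*Y)) = (9/2 + Y)/(2*Y))
11 - 80*p(1/(-5 - 5)) = 11 - 20*(9 + 2/(-5 - 5))/(1/(-5 - 5)) = 11 - 20*(9 + 2/(-10))/(1/(-10)) = 11 - 20*(9 + 2*(-⅒))/(-⅒) = 11 - 20*(-10)*(9 - ⅕) = 11 - 20*(-10)*44/5 = 11 - 80*(-22) = 11 + 1760 = 1771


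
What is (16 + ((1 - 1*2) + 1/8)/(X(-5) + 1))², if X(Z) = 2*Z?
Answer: 1343281/5184 ≈ 259.12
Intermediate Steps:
(16 + ((1 - 1*2) + 1/8)/(X(-5) + 1))² = (16 + ((1 - 1*2) + 1/8)/(2*(-5) + 1))² = (16 + ((1 - 2) + ⅛)/(-10 + 1))² = (16 + (-1 + ⅛)/(-9))² = (16 - 7/8*(-⅑))² = (16 + 7/72)² = (1159/72)² = 1343281/5184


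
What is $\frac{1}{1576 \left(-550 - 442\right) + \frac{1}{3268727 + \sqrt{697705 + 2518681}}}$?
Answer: $- \frac{16704175926822024329}{26115175010581027958121985} + \frac{\sqrt{3216386}}{26115175010581027958121985} \approx -6.3963 \cdot 10^{-7}$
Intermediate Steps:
$\frac{1}{1576 \left(-550 - 442\right) + \frac{1}{3268727 + \sqrt{697705 + 2518681}}} = \frac{1}{1576 \left(-992\right) + \frac{1}{3268727 + \sqrt{3216386}}} = \frac{1}{-1563392 + \frac{1}{3268727 + \sqrt{3216386}}}$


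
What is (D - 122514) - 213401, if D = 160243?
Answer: -175672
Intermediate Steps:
(D - 122514) - 213401 = (160243 - 122514) - 213401 = 37729 - 213401 = -175672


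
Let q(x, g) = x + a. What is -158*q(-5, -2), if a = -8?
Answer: 2054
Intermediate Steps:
q(x, g) = -8 + x (q(x, g) = x - 8 = -8 + x)
-158*q(-5, -2) = -158*(-8 - 5) = -158*(-13) = 2054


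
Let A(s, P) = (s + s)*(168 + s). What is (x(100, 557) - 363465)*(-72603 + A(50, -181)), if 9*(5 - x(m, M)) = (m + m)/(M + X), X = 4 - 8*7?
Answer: 166183745540/9 ≈ 1.8465e+10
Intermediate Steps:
A(s, P) = 2*s*(168 + s) (A(s, P) = (2*s)*(168 + s) = 2*s*(168 + s))
X = -52 (X = 4 - 56 = -52)
x(m, M) = 5 - 2*m/(9*(-52 + M)) (x(m, M) = 5 - (m + m)/(9*(M - 52)) = 5 - 2*m/(9*(-52 + M)))
(x(100, 557) - 363465)*(-72603 + A(50, -181)) = ((-2340 - 2*100 + 45*557)/(9*(-52 + 557)) - 363465)*(-72603 + 2*50*(168 + 50)) = ((⅑)*(-2340 - 200 + 25065)/505 - 363465)*(-72603 + 2*50*218) = ((⅑)*(1/505)*22525 - 363465)*(-72603 + 21800) = (4505/909 - 363465)*(-50803) = -330385180/909*(-50803) = 166183745540/9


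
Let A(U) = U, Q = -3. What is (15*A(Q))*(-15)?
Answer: 675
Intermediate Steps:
(15*A(Q))*(-15) = (15*(-3))*(-15) = -45*(-15) = 675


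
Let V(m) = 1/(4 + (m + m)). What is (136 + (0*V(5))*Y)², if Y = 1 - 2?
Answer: 18496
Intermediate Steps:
Y = -1
V(m) = 1/(4 + 2*m)
(136 + (0*V(5))*Y)² = (136 + (0*(1/(2*(2 + 5))))*(-1))² = (136 + (0*((½)/7))*(-1))² = (136 + (0*((½)*(⅐)))*(-1))² = (136 + (0*(1/14))*(-1))² = (136 + 0*(-1))² = (136 + 0)² = 136² = 18496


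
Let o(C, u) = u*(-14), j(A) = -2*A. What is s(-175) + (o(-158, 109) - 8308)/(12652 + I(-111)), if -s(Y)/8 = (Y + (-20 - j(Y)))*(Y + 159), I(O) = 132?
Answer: -445910837/6392 ≈ -69761.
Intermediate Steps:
s(Y) = -8*(-20 + 3*Y)*(159 + Y) (s(Y) = -8*(Y + (-20 - (-2)*Y))*(Y + 159) = -8*(Y + (-20 + 2*Y))*(159 + Y) = -8*(-20 + 3*Y)*(159 + Y))
o(C, u) = -14*u
s(-175) + (o(-158, 109) - 8308)/(12652 + I(-111)) = (25440 - 3656*(-175) - 24*(-175)**2) + (-14*109 - 8308)/(12652 + 132) = (25440 + 639800 - 24*30625) + (-1526 - 8308)/12784 = (25440 + 639800 - 735000) - 9834*1/12784 = -69760 - 4917/6392 = -445910837/6392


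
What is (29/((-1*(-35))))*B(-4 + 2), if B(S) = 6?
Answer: 174/35 ≈ 4.9714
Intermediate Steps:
(29/((-1*(-35))))*B(-4 + 2) = (29/((-1*(-35))))*6 = (29/35)*6 = 174/35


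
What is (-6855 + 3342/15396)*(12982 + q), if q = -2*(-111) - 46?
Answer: -115720484967/1283 ≈ -9.0195e+7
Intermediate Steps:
q = 176 (q = 222 - 46 = 176)
(-6855 + 3342/15396)*(12982 + q) = (-6855 + 3342/15396)*(12982 + 176) = (-6855 + 3342*(1/15396))*13158 = (-6855 + 557/2566)*13158 = -17589373/2566*13158 = -115720484967/1283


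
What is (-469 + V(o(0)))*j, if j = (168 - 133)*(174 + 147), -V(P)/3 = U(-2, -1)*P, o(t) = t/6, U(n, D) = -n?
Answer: -5269215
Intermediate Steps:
o(t) = t/6 (o(t) = t*(⅙) = t/6)
V(P) = -6*P (V(P) = -3*(-1*(-2))*P = -6*P)
j = 11235 (j = 35*321 = 11235)
(-469 + V(o(0)))*j = (-469 - 0)*11235 = (-469 - 6*0)*11235 = (-469 + 0)*11235 = -469*11235 = -5269215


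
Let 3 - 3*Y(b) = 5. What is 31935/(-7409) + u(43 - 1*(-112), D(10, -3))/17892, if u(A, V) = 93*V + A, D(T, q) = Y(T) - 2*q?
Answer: -26978941/6312468 ≈ -4.2739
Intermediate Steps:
Y(b) = -2/3 (Y(b) = 1 - 1/3*5 = 1 - 5/3 = -2/3)
D(T, q) = -2/3 - 2*q
u(A, V) = A + 93*V
31935/(-7409) + u(43 - 1*(-112), D(10, -3))/17892 = 31935/(-7409) + ((43 - 1*(-112)) + 93*(-2/3 - 2*(-3)))/17892 = 31935*(-1/7409) + ((43 + 112) + 93*(-2/3 + 6))*(1/17892) = -31935/7409 + (155 + 93*(16/3))*(1/17892) = -31935/7409 + (155 + 496)*(1/17892) = -31935/7409 + 651*(1/17892) = -31935/7409 + 31/852 = -26978941/6312468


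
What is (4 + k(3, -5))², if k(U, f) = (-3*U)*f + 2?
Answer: 2601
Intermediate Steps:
k(U, f) = 2 - 3*U*f (k(U, f) = -3*U*f + 2 = 2 - 3*U*f)
(4 + k(3, -5))² = (4 + (2 - 3*3*(-5)))² = (4 + (2 + 45))² = (4 + 47)² = 51² = 2601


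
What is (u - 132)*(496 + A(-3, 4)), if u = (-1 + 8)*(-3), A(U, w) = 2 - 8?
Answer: -74970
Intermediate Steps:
A(U, w) = -6
u = -21 (u = 7*(-3) = -21)
(u - 132)*(496 + A(-3, 4)) = (-21 - 132)*(496 - 6) = -153*490 = -74970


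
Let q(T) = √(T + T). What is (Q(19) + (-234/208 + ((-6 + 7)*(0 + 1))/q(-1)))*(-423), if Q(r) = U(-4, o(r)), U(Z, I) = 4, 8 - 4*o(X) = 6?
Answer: -9729/8 + 423*I*√2/2 ≈ -1216.1 + 299.11*I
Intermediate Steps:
q(T) = √2*√T (q(T) = √(2*T) = √2*√T)
o(X) = ½ (o(X) = 2 - ¼*6 = 2 - 3/2 = ½)
Q(r) = 4
(Q(19) + (-234/208 + ((-6 + 7)*(0 + 1))/q(-1)))*(-423) = (4 + (-234/208 + ((-6 + 7)*(0 + 1))/((√2*√(-1)))))*(-423) = (4 + (-234*1/208 + (1*1)/((√2*I))))*(-423) = (4 + (-9/8 + 1/(I*√2)))*(-423) = (4 + (-9/8 + 1*(-I*√2/2)))*(-423) = (4 + (-9/8 - I*√2/2))*(-423) = (23/8 - I*√2/2)*(-423) = -9729/8 + 423*I*√2/2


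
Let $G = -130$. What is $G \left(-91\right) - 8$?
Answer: $11822$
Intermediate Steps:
$G \left(-91\right) - 8 = \left(-130\right) \left(-91\right) - 8 = 11830 - 8 = 11822$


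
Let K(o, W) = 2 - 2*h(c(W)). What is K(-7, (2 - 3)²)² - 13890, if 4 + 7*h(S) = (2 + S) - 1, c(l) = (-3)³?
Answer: -675134/49 ≈ -13778.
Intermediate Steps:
c(l) = -27
h(S) = -3/7 + S/7 (h(S) = -4/7 + ((2 + S) - 1)/7 = -4/7 + (1 + S)/7 = -4/7 + (⅐ + S/7) = -3/7 + S/7)
K(o, W) = 74/7 (K(o, W) = 2 - 2*(-3/7 + (⅐)*(-27)) = 2 - 2*(-3/7 - 27/7) = 2 - 2*(-30/7) = 2 + 60/7 = 74/7)
K(-7, (2 - 3)²)² - 13890 = (74/7)² - 13890 = 5476/49 - 13890 = -675134/49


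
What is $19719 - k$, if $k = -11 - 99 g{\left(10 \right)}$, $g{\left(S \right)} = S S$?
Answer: $29630$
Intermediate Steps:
$g{\left(S \right)} = S^{2}$
$k = -9911$ ($k = -11 - 99 \cdot 10^{2} = -11 - 9900 = -9911$)
$19719 - k = 19719 - -9911 = 19719 + 9911 = 29630$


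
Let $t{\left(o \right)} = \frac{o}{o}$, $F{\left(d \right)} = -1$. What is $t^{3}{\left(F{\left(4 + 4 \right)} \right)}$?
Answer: $1$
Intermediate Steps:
$t{\left(o \right)} = 1$
$t^{3}{\left(F{\left(4 + 4 \right)} \right)} = 1^{3} = 1$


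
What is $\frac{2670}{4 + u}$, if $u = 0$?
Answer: $\frac{1335}{2} \approx 667.5$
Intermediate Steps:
$\frac{2670}{4 + u} = \frac{2670}{4 + 0} = \frac{2670}{4} = 2670 \cdot \frac{1}{4} = \frac{1335}{2}$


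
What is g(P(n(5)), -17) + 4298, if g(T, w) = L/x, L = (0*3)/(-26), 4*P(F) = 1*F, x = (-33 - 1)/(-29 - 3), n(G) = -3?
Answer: 4298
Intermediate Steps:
x = 17/16 (x = -34/(-32) = -34*(-1/32) = 17/16 ≈ 1.0625)
P(F) = F/4 (P(F) = (1*F)/4 = F/4)
L = 0 (L = 0*(-1/26) = 0)
g(T, w) = 0 (g(T, w) = 0/(17/16) = 0*(16/17) = 0)
g(P(n(5)), -17) + 4298 = 0 + 4298 = 4298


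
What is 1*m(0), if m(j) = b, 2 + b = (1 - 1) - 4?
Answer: -6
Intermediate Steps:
b = -6 (b = -2 + ((1 - 1) - 4) = -2 + (0 - 4) = -2 - 4 = -6)
m(j) = -6
1*m(0) = 1*(-6) = -6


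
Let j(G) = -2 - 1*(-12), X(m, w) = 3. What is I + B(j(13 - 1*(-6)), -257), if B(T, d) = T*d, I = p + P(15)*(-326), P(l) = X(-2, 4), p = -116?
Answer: -3664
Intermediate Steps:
P(l) = 3
j(G) = 10 (j(G) = -2 + 12 = 10)
I = -1094 (I = -116 + 3*(-326) = -116 - 978 = -1094)
I + B(j(13 - 1*(-6)), -257) = -1094 + 10*(-257) = -1094 - 2570 = -3664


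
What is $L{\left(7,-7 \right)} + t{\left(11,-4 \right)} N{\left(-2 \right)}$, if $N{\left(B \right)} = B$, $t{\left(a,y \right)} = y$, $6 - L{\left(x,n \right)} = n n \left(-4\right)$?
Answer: $210$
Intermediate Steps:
$L{\left(x,n \right)} = 6 + 4 n^{2}$ ($L{\left(x,n \right)} = 6 - n n \left(-4\right) = 6 - n^{2} \left(-4\right) = 6 - - 4 n^{2} = 6 + 4 n^{2}$)
$L{\left(7,-7 \right)} + t{\left(11,-4 \right)} N{\left(-2 \right)} = \left(6 + 4 \left(-7\right)^{2}\right) - -8 = \left(6 + 4 \cdot 49\right) + 8 = \left(6 + 196\right) + 8 = 202 + 8 = 210$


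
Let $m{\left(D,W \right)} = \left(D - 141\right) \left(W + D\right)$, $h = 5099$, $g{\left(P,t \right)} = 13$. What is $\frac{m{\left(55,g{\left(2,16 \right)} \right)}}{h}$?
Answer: $- \frac{5848}{5099} \approx -1.1469$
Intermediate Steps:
$m{\left(D,W \right)} = \left(-141 + D\right) \left(D + W\right)$
$\frac{m{\left(55,g{\left(2,16 \right)} \right)}}{h} = \frac{55^{2} - 7755 - 1833 + 55 \cdot 13}{5099} = \left(3025 - 7755 - 1833 + 715\right) \frac{1}{5099} = \left(-5848\right) \frac{1}{5099} = - \frac{5848}{5099}$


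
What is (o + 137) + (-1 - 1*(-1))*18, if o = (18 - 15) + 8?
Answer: 148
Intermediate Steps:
o = 11 (o = 3 + 8 = 11)
(o + 137) + (-1 - 1*(-1))*18 = (11 + 137) + (-1 - 1*(-1))*18 = 148 + (-1 + 1)*18 = 148 + 0*18 = 148 + 0 = 148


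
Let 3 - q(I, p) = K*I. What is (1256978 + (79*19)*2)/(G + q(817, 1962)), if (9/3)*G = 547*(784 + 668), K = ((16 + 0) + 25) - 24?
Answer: 629990/125431 ≈ 5.0226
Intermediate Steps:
K = 17 (K = (16 + 25) - 24 = 41 - 24 = 17)
G = 264748 (G = (547*(784 + 668))/3 = (547*1452)/3 = (1/3)*794244 = 264748)
q(I, p) = 3 - 17*I
(1256978 + (79*19)*2)/(G + q(817, 1962)) = (1256978 + (79*19)*2)/(264748 + (3 - 17*817)) = (1256978 + 1501*2)/(264748 + (3 - 13889)) = (1256978 + 3002)/(264748 - 13886) = 1259980/250862 = 1259980*(1/250862) = 629990/125431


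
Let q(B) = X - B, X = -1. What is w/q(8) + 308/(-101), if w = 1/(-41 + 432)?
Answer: -1083953/355419 ≈ -3.0498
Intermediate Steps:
w = 1/391 ≈ 0.0025575
q(B) = -1 - B
w/q(8) + 308/(-101) = 1/(391*(-1 - 1*8)) + 308/(-101) = 1/(391*(-1 - 8)) + 308*(-1/101) = (1/391)/(-9) - 308/101 = (1/391)*(-1/9) - 308/101 = -1/3519 - 308/101 = -1083953/355419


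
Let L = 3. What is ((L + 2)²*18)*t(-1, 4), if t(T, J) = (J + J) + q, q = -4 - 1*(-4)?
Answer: 3600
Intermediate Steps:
q = 0 (q = -4 + 4 = 0)
t(T, J) = 2*J (t(T, J) = (J + J) + 0 = 2*J + 0 = 2*J)
((L + 2)²*18)*t(-1, 4) = ((3 + 2)²*18)*(2*4) = (5²*18)*8 = (25*18)*8 = 450*8 = 3600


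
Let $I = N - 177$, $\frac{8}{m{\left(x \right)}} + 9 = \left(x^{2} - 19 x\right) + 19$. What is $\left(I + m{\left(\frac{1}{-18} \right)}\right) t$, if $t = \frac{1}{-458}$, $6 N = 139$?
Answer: $\frac{3291557}{9846084} \approx 0.3343$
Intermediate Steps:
$N = \frac{139}{6}$ ($N = \frac{1}{6} \cdot 139 = \frac{139}{6} \approx 23.167$)
$m{\left(x \right)} = \frac{8}{10 + x^{2} - 19 x}$ ($m{\left(x \right)} = \frac{8}{-9 + \left(\left(x^{2} - 19 x\right) + 19\right)} = \frac{8}{-9 + \left(19 + x^{2} - 19 x\right)} = \frac{8}{10 + x^{2} - 19 x}$)
$t = - \frac{1}{458} \approx -0.0021834$
$I = - \frac{923}{6}$ ($I = \frac{139}{6} - 177 = - \frac{923}{6} \approx -153.83$)
$\left(I + m{\left(\frac{1}{-18} \right)}\right) t = \left(- \frac{923}{6} + \frac{8}{10 + \left(\frac{1}{-18}\right)^{2} - \frac{19}{-18}}\right) \left(- \frac{1}{458}\right) = \left(- \frac{923}{6} + \frac{8}{10 + \left(- \frac{1}{18}\right)^{2} - - \frac{19}{18}}\right) \left(- \frac{1}{458}\right) = \left(- \frac{923}{6} + \frac{8}{10 + \frac{1}{324} + \frac{19}{18}}\right) \left(- \frac{1}{458}\right) = \left(- \frac{923}{6} + \frac{8}{\frac{3583}{324}}\right) \left(- \frac{1}{458}\right) = \left(- \frac{923}{6} + 8 \cdot \frac{324}{3583}\right) \left(- \frac{1}{458}\right) = \left(- \frac{923}{6} + \frac{2592}{3583}\right) \left(- \frac{1}{458}\right) = \left(- \frac{3291557}{21498}\right) \left(- \frac{1}{458}\right) = \frac{3291557}{9846084}$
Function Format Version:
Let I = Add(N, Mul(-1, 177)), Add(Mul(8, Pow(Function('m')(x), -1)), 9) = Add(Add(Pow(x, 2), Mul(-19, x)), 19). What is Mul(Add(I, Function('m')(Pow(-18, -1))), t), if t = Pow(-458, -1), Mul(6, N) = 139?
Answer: Rational(3291557, 9846084) ≈ 0.33430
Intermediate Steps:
N = Rational(139, 6) (N = Mul(Rational(1, 6), 139) = Rational(139, 6) ≈ 23.167)
Function('m')(x) = Mul(8, Pow(Add(10, Pow(x, 2), Mul(-19, x)), -1)) (Function('m')(x) = Mul(8, Pow(Add(-9, Add(Add(Pow(x, 2), Mul(-19, x)), 19)), -1)) = Mul(8, Pow(Add(-9, Add(19, Pow(x, 2), Mul(-19, x))), -1)) = Mul(8, Pow(Add(10, Pow(x, 2), Mul(-19, x)), -1)))
t = Rational(-1, 458) ≈ -0.0021834
I = Rational(-923, 6) (I = Add(Rational(139, 6), Mul(-1, 177)) = Add(Rational(139, 6), -177) = Rational(-923, 6) ≈ -153.83)
Mul(Add(I, Function('m')(Pow(-18, -1))), t) = Mul(Add(Rational(-923, 6), Mul(8, Pow(Add(10, Pow(Pow(-18, -1), 2), Mul(-19, Pow(-18, -1))), -1))), Rational(-1, 458)) = Mul(Add(Rational(-923, 6), Mul(8, Pow(Add(10, Pow(Rational(-1, 18), 2), Mul(-19, Rational(-1, 18))), -1))), Rational(-1, 458)) = Mul(Add(Rational(-923, 6), Mul(8, Pow(Add(10, Rational(1, 324), Rational(19, 18)), -1))), Rational(-1, 458)) = Mul(Add(Rational(-923, 6), Mul(8, Pow(Rational(3583, 324), -1))), Rational(-1, 458)) = Mul(Add(Rational(-923, 6), Mul(8, Rational(324, 3583))), Rational(-1, 458)) = Mul(Add(Rational(-923, 6), Rational(2592, 3583)), Rational(-1, 458)) = Mul(Rational(-3291557, 21498), Rational(-1, 458)) = Rational(3291557, 9846084)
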